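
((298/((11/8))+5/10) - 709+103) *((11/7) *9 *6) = -230931/7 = -32990.14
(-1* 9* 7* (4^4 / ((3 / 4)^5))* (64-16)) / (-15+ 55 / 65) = 47710208 / 207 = 230484.10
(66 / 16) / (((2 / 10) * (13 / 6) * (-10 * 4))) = -99 / 416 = -0.24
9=9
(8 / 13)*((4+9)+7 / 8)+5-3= 137 / 13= 10.54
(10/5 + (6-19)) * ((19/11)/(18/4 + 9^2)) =-2/9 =-0.22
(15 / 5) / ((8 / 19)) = 7.12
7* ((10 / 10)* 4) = 28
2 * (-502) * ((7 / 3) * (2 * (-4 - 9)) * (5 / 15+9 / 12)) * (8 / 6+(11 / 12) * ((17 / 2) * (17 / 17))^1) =21676109 / 36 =602114.14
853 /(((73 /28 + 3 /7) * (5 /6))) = 143304 /425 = 337.19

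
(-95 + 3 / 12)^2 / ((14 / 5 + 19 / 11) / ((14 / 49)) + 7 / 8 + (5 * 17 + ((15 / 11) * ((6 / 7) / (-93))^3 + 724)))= 80727278369815 / 7424973638842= 10.87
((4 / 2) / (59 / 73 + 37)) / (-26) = -0.00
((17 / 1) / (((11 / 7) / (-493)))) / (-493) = 119 / 11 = 10.82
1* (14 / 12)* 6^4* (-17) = -25704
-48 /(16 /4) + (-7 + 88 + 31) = 100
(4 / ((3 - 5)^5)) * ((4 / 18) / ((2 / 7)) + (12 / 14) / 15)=-0.10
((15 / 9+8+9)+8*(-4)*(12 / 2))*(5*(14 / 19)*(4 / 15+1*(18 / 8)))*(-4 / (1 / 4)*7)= 30779840 / 171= 179999.06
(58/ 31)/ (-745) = -58/ 23095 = -0.00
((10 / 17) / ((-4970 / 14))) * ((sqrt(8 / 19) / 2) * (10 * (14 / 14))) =-20 * sqrt(38) / 22933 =-0.01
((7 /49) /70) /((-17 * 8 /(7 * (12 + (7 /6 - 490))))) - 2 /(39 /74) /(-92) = 519973 /5692960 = 0.09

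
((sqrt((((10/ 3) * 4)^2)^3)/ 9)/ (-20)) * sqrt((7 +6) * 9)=-3200 * sqrt(13)/ 81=-142.44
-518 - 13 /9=-4675 /9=-519.44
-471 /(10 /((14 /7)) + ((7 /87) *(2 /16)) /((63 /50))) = -1475172 /15685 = -94.05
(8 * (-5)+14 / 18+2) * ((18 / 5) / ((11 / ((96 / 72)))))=-536 / 33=-16.24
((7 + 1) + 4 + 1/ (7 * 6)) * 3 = 505/ 14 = 36.07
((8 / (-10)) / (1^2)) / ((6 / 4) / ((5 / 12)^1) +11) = -0.05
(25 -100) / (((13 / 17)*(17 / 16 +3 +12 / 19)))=-387600 / 18551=-20.89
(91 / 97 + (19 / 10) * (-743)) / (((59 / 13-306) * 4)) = 1.17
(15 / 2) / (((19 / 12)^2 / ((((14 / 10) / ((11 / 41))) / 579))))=20664 / 766403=0.03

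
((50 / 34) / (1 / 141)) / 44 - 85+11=-51827 / 748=-69.29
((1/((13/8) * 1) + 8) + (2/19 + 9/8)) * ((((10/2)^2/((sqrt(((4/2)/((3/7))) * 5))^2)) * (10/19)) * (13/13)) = 1459125/262808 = 5.55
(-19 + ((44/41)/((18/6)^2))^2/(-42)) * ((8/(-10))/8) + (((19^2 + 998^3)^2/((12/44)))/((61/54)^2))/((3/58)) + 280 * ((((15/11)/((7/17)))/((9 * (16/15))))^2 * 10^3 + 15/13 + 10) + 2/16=36745993434622115411291650990085399/669453491626920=54889538846561583943.71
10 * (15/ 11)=150/ 11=13.64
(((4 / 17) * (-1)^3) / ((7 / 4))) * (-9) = 144 / 119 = 1.21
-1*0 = 0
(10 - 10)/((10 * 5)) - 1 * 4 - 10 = -14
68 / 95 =0.72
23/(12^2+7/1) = 23/151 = 0.15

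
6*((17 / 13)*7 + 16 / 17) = 13386 / 221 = 60.57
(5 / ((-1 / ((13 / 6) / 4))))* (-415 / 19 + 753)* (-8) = 902980 / 57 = 15841.75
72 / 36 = 2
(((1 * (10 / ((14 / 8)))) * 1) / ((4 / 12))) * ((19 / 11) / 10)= 228 / 77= 2.96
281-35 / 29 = 8114 / 29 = 279.79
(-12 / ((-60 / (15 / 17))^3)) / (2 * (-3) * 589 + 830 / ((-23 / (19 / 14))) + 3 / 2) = -483 / 45326748440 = -0.00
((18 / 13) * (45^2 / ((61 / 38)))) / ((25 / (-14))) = -775656 / 793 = -978.13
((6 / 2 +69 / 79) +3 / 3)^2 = 148225 / 6241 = 23.75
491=491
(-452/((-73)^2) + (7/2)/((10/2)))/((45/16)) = 262264/1199025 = 0.22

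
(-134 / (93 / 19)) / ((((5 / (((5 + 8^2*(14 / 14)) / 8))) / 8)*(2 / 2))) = -58558 / 155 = -377.79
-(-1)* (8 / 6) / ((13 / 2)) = 8 / 39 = 0.21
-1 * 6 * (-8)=48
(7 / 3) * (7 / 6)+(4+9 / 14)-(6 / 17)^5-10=-236186150 / 89450991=-2.64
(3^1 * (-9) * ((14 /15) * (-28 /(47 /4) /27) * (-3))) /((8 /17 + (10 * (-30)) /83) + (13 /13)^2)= 2212448 /710875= 3.11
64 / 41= 1.56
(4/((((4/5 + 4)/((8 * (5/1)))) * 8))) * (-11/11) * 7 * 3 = -175/2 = -87.50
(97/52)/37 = 97/1924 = 0.05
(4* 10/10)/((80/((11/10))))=11/200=0.06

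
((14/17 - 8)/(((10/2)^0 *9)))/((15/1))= -122/2295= -0.05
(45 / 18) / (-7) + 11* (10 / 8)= 375 / 28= 13.39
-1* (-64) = 64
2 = 2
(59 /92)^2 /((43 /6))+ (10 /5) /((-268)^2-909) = 740929297 /12904828040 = 0.06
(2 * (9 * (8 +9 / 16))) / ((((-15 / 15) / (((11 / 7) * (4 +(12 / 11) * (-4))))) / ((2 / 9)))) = 137 / 7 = 19.57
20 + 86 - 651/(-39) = 1595/13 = 122.69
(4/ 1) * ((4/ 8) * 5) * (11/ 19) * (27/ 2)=1485/ 19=78.16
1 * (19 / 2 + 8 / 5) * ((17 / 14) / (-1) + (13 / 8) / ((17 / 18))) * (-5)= -26751 / 952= -28.10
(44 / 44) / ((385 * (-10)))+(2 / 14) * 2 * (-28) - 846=-3287901 / 3850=-854.00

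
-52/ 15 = -3.47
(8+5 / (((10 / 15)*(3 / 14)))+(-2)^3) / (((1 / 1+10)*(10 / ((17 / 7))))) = 17 / 22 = 0.77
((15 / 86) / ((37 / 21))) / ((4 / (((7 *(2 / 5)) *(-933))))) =-411453 / 6364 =-64.65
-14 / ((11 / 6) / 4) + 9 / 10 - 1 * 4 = -3701 / 110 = -33.65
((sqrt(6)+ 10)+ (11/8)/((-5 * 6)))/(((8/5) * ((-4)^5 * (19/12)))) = -2389/622592 - 15 * sqrt(6)/38912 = -0.00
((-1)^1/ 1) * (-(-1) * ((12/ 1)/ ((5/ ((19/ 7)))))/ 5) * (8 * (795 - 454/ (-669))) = -323643872/ 39025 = -8293.24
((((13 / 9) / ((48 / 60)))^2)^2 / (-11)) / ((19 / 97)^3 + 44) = -0.02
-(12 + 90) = -102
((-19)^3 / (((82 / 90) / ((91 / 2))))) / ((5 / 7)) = -479544.48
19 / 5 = 3.80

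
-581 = -581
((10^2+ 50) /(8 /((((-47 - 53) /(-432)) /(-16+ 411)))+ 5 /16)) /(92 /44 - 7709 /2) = -0.00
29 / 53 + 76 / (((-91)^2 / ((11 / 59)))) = 14213099 / 25894687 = 0.55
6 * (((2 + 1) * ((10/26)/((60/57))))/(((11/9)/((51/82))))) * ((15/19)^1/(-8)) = -61965/187616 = -0.33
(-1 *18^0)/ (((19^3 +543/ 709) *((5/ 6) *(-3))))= 0.00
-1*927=-927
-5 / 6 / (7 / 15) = -25 / 14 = -1.79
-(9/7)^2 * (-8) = 648/49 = 13.22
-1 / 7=-0.14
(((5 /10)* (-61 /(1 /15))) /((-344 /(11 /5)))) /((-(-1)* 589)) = 2013 /405232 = 0.00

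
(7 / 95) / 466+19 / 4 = 420579 / 88540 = 4.75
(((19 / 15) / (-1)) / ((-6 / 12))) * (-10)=-25.33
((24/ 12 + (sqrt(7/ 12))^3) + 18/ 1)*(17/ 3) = 119*sqrt(21)/ 216 + 340/ 3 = 115.86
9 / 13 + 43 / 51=1.54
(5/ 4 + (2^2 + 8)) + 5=73/ 4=18.25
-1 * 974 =-974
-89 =-89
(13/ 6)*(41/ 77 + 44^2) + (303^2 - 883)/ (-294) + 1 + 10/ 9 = 37727773/ 9702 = 3888.66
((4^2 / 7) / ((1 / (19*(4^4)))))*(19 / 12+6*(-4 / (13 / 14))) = -73640960 / 273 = -269747.11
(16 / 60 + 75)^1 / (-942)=-1129 / 14130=-0.08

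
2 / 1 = 2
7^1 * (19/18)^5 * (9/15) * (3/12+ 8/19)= 15508199/4199040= 3.69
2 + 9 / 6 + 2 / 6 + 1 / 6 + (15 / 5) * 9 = 31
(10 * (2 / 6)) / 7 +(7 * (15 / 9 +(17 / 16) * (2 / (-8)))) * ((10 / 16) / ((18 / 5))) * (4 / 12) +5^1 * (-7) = -19715275 / 580608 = -33.96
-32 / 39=-0.82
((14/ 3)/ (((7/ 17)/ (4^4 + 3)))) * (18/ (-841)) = -62.83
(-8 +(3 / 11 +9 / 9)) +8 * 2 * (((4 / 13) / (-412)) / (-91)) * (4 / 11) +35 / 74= -620328523 / 99185086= -6.25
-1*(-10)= 10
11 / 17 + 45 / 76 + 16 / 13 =41485 / 16796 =2.47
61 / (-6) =-61 / 6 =-10.17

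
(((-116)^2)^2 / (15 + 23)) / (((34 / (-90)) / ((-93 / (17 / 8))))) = 3031010288640 / 5491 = 551996046.01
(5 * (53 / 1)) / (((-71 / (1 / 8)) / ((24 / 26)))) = -795 / 1846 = -0.43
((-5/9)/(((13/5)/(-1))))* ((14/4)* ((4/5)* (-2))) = -140/117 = -1.20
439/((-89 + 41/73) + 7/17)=-544799/109241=-4.99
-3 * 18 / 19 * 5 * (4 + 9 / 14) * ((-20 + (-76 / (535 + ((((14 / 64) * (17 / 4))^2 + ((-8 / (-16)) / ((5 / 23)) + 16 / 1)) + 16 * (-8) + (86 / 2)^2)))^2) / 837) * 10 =2257847208532643065000 / 143224976045530910083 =15.76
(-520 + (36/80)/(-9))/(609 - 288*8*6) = 3467/88100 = 0.04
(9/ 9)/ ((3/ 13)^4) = 28561/ 81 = 352.60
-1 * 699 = -699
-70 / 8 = -35 / 4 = -8.75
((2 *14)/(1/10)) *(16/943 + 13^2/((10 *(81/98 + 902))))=833680008/83433811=9.99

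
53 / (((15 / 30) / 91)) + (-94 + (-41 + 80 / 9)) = 85679 / 9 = 9519.89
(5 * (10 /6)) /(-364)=-25 /1092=-0.02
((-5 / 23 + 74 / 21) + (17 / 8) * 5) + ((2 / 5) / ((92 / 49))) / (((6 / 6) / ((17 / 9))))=830789 / 57960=14.33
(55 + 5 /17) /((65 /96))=81.67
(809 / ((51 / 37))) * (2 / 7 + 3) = 688459 / 357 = 1928.46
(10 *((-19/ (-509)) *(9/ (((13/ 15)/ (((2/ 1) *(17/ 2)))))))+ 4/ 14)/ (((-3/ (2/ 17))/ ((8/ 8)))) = -6131168/ 2362269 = -2.60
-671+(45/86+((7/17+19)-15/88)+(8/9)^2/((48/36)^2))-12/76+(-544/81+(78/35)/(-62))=-70647505028983/107415859320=-657.70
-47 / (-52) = 47 / 52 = 0.90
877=877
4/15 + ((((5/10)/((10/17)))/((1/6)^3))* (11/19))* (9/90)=15527/1425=10.90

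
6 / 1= 6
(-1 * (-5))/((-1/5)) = -25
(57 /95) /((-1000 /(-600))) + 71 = 1784 /25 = 71.36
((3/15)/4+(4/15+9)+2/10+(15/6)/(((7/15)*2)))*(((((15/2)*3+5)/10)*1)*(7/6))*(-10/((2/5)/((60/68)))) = -704275/816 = -863.08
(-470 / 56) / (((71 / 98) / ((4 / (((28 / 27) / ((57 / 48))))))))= -120555 / 2272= -53.06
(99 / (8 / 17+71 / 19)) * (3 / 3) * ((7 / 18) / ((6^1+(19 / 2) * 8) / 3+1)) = 1463 / 4530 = 0.32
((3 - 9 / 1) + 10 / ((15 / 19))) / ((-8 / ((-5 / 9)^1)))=25 / 54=0.46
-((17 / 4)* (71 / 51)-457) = 5413 / 12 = 451.08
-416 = -416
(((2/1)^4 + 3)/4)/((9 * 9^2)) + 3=8767/2916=3.01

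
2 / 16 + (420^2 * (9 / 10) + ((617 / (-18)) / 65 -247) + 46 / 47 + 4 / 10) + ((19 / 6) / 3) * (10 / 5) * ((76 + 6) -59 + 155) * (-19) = 11098756241 / 73320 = 151374.20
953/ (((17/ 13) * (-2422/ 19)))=-235391/ 41174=-5.72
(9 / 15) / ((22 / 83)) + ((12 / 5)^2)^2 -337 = -4146433 / 13750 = -301.56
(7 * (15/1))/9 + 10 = 65/3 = 21.67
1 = 1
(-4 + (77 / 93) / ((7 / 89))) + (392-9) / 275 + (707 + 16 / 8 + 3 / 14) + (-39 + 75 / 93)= 7841761 / 11550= 678.94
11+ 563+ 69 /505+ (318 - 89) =803.14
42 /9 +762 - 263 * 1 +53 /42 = 7069 /14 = 504.93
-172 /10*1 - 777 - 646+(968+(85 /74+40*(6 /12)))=-166889 /370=-451.05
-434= -434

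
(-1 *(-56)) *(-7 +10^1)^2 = 504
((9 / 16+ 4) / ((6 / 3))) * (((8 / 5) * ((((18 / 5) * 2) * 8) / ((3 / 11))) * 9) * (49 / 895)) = 8498952 / 22375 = 379.84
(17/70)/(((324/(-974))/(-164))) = 339439/2835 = 119.73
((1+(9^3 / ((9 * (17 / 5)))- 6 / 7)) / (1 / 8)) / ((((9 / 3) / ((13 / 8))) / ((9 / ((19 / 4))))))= 444912 / 2261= 196.78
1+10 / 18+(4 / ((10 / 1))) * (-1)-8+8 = 52 / 45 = 1.16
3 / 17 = 0.18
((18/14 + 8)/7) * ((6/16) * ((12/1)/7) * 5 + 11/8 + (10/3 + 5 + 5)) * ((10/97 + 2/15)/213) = 0.03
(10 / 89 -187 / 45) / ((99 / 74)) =-1198282 / 396495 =-3.02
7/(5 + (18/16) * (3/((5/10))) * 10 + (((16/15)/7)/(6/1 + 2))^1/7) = 10290/106579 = 0.10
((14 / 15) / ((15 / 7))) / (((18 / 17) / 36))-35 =-4543 / 225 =-20.19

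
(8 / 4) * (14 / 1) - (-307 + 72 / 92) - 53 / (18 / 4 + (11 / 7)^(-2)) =8829471 / 27301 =323.41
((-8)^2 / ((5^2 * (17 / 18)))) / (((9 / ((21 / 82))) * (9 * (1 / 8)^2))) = 28672 / 52275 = 0.55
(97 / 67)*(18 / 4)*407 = 355311 / 134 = 2651.57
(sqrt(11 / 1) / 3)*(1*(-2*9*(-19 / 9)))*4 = 152*sqrt(11) / 3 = 168.04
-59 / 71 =-0.83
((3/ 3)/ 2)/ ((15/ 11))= 11/ 30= 0.37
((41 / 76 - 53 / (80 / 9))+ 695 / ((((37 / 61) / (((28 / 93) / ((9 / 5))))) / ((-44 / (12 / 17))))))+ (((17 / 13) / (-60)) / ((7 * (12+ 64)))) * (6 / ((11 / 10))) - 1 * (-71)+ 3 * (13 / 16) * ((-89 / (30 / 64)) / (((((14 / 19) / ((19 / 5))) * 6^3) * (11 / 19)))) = -1201546259445101 / 100971327600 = -11899.88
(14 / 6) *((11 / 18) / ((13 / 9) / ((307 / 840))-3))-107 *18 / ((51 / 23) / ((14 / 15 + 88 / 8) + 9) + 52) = -210680935141 / 5940413874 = -35.47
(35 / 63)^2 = 25 / 81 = 0.31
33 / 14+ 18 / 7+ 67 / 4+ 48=1951 / 28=69.68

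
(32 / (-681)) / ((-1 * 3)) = 32 / 2043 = 0.02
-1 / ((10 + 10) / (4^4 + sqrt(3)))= -64 / 5 - sqrt(3) / 20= -12.89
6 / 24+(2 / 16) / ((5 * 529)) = 0.25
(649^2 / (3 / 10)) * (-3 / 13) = -4212010 / 13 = -324000.77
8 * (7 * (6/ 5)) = 336/ 5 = 67.20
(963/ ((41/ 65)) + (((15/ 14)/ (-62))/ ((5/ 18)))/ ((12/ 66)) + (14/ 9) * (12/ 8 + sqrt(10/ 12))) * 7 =49 * sqrt(30)/ 27 + 163209965/ 15252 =10710.83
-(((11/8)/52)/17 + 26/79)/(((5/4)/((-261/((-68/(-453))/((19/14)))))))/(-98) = -415007170407/65154194560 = -6.37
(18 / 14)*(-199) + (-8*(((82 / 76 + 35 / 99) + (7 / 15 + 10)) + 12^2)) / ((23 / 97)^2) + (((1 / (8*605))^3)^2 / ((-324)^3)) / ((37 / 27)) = -945920075439883967131042769220403270357 / 42155328059194736905443606528000000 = -22438.92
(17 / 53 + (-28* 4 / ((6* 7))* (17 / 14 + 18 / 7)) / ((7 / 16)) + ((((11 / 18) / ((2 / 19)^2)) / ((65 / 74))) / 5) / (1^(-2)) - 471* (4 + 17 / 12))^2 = 1514349478965580111009 / 230810537002500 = 6561006.70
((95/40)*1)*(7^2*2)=931/4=232.75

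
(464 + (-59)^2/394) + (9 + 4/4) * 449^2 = 794494237/394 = 2016482.84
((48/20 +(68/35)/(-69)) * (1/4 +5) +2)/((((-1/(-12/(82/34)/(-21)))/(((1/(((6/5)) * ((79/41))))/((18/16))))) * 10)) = -75344/572355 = -0.13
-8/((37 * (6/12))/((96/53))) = -1536/1961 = -0.78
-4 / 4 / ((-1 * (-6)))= -1 / 6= -0.17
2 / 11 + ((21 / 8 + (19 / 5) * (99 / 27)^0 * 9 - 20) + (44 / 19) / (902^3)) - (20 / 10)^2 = 82436890567 / 6337975160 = 13.01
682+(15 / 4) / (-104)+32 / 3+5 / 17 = 14701091 / 21216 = 692.92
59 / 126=0.47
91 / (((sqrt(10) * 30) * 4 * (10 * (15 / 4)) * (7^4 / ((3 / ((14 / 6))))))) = 13 * sqrt(10) / 12005000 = 0.00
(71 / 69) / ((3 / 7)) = 497 / 207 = 2.40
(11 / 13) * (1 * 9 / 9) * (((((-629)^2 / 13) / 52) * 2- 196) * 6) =10869969 / 2197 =4947.64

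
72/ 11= 6.55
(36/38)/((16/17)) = 153/152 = 1.01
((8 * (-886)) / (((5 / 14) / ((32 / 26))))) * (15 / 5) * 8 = -38105088 / 65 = -586232.12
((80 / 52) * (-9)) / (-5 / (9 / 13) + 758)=-0.02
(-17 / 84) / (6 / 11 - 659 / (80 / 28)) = 935 / 1063083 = 0.00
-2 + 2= 0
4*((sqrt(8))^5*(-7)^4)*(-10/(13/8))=-98344960*sqrt(2)/13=-10698521.25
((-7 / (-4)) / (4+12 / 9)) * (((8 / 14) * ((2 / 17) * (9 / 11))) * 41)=1107 / 1496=0.74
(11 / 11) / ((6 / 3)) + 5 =11 / 2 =5.50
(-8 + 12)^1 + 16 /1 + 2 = 22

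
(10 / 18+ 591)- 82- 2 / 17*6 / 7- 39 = 503857 / 1071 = 470.45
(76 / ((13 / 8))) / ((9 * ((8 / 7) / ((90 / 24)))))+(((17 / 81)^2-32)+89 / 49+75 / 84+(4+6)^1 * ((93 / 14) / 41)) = -7248448741 / 685414548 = -10.58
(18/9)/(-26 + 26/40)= -40/507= -0.08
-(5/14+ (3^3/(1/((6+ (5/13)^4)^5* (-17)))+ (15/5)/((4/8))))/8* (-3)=-2901281203543031460874675373511/2128555942786649537145712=-1363027.93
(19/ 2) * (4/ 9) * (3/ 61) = 38/ 183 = 0.21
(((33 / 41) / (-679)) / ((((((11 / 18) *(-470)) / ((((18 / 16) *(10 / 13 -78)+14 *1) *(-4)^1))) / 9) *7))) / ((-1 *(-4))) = 92097 / 238134806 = 0.00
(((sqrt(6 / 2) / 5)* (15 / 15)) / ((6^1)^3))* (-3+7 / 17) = -11* sqrt(3) / 4590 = -0.00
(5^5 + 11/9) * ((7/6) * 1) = 98476/27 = 3647.26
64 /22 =32 /11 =2.91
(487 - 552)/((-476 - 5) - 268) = 65/749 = 0.09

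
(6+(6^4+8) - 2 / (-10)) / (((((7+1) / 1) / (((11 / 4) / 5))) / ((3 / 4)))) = 67.56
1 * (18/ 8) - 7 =-19/ 4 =-4.75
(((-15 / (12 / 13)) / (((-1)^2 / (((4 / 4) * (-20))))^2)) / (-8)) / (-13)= -125 / 2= -62.50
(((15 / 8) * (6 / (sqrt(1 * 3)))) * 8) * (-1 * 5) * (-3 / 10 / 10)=9 * sqrt(3) / 2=7.79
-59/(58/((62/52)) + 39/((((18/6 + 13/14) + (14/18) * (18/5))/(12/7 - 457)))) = 287153/12606854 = 0.02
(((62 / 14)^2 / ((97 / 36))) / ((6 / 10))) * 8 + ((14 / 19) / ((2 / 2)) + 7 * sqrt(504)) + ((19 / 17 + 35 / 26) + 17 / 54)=54191043614 / 538861869 + 42 * sqrt(14)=257.72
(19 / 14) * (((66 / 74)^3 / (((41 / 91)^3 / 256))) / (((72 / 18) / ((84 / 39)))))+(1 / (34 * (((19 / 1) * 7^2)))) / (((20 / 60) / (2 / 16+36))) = 75466968213284751 / 52002761432048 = 1451.21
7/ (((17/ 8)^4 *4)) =7168/ 83521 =0.09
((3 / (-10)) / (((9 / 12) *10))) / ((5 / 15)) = -3 / 25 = -0.12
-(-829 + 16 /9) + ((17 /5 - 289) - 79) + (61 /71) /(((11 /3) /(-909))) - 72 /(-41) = 362233403 /1440945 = 251.39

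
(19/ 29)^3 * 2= 13718/ 24389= 0.56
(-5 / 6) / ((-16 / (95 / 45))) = 95 / 864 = 0.11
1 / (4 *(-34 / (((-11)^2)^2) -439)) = -14641 / 25709732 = -0.00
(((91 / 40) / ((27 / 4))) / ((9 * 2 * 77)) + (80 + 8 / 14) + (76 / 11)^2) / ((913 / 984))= 43309641602 / 313190955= 138.29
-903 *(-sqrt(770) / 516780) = 301 *sqrt(770) / 172260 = 0.05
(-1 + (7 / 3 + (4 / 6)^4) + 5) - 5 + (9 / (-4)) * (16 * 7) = -20288 / 81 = -250.47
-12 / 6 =-2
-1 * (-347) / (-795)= -0.44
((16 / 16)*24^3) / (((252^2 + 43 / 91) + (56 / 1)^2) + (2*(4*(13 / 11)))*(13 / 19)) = 87639552 / 422519393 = 0.21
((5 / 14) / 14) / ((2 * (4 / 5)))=25 / 1568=0.02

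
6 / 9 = 2 / 3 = 0.67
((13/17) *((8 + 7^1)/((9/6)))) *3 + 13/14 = 5681/238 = 23.87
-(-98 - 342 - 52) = 492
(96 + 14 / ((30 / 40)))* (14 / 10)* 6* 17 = 81872 / 5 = 16374.40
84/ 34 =42/ 17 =2.47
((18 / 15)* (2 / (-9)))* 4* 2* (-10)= 64 / 3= 21.33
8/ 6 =4/ 3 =1.33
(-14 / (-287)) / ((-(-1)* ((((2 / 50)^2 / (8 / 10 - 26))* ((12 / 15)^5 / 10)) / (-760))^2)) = 136643314361572265625 / 20992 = 6509304228352337.35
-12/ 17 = -0.71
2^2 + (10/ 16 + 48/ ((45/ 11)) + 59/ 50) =10523/ 600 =17.54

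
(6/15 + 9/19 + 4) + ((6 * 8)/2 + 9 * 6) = 7873/95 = 82.87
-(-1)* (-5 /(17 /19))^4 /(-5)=-16290125 /83521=-195.04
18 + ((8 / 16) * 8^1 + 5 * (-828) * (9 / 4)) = -9293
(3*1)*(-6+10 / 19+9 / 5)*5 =-1047 / 19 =-55.11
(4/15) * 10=8/3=2.67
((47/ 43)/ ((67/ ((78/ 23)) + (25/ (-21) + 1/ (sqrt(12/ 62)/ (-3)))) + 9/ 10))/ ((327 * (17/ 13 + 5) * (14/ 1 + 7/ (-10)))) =90351625 * sqrt(186)/ 1507637678007387 + 3517557550/ 1507637678007387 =0.00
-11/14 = -0.79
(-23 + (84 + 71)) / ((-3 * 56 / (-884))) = 4862 / 7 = 694.57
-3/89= -0.03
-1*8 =-8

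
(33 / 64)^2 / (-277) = -1089 / 1134592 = -0.00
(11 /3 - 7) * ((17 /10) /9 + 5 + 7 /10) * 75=-13250 /9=-1472.22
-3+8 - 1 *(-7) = 12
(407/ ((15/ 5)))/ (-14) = -407/ 42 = -9.69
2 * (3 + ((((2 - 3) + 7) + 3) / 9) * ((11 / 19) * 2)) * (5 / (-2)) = -395 / 19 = -20.79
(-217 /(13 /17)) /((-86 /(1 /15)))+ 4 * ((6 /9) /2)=8683 /5590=1.55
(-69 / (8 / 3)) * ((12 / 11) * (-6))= 1863 / 11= 169.36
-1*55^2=-3025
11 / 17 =0.65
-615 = -615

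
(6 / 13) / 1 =6 / 13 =0.46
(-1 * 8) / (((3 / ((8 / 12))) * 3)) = -16 / 27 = -0.59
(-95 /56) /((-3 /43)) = 24.32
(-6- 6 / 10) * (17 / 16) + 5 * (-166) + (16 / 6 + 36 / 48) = -200063 / 240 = -833.60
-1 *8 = -8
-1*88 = -88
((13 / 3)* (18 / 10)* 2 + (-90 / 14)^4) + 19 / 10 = 8285285 / 4802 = 1725.38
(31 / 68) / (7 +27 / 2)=31 / 1394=0.02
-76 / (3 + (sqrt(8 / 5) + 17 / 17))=-190 / 9 + 19* sqrt(10) / 9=-14.44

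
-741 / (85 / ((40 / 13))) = -456 / 17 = -26.82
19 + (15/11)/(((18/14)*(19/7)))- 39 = -12295/627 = -19.61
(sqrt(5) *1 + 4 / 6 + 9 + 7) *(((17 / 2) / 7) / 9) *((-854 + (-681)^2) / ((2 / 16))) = 31477676 *sqrt(5) / 63 + 1573883800 / 189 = 9444669.15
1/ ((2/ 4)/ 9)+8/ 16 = 37/ 2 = 18.50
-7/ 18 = -0.39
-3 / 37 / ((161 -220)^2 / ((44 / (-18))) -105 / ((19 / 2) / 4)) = 418 / 7569349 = 0.00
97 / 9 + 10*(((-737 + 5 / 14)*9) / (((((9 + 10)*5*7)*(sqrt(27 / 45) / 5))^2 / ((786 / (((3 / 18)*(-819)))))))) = 4740693721 / 101411037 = 46.75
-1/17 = -0.06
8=8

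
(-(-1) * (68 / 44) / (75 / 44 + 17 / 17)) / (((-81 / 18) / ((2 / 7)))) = -0.04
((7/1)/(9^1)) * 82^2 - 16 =46924/9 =5213.78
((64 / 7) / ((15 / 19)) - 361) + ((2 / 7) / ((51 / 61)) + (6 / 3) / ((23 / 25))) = -4747373 / 13685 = -346.90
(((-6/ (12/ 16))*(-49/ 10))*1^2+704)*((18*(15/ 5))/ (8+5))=200664/ 65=3087.14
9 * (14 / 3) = 42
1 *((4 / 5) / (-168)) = -1 / 210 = -0.00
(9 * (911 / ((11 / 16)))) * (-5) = -655920 / 11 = -59629.09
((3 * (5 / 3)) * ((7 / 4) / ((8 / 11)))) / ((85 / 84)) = 1617 / 136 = 11.89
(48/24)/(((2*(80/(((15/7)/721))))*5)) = 3/403760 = 0.00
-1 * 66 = -66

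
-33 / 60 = -0.55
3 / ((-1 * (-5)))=3 / 5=0.60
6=6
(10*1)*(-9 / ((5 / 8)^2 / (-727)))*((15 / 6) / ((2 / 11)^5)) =2107513386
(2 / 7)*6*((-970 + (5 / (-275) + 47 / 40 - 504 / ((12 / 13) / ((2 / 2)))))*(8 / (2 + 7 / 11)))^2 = 5331162887532 / 147175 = 36223291.24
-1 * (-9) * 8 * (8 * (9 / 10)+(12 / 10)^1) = 3024 / 5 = 604.80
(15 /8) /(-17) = -15 /136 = -0.11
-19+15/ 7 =-118/ 7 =-16.86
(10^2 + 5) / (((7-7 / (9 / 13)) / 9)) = -1215 / 4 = -303.75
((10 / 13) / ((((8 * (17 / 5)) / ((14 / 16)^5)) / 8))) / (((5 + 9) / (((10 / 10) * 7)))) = 420175 / 7241728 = 0.06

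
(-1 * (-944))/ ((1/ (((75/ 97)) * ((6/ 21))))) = 141600/ 679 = 208.54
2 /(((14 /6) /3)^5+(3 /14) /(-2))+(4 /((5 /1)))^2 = 87363784 /7336225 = 11.91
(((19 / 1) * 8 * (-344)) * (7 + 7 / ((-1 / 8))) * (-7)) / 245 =-73203.20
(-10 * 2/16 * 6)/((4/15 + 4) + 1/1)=-225/158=-1.42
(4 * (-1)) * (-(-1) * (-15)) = 60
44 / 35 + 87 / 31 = 4409 / 1085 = 4.06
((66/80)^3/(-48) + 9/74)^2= 0.01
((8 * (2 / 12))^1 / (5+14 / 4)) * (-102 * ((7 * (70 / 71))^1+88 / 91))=-813408 / 6461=-125.90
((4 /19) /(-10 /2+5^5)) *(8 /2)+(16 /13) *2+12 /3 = 23941 /3705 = 6.46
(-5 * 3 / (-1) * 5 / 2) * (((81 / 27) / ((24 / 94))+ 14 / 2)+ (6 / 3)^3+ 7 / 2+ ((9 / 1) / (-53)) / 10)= 480705 / 424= 1133.74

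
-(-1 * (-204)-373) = 169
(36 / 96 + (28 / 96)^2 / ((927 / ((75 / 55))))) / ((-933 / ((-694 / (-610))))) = -254846863 / 557128186560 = -0.00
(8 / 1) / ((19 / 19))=8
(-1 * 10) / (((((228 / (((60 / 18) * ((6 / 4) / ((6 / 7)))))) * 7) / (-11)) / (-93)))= -8525 / 228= -37.39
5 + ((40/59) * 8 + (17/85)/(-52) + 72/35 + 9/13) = 1414123/107380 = 13.17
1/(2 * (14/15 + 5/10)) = 15/43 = 0.35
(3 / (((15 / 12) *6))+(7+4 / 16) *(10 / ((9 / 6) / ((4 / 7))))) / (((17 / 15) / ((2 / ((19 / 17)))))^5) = 4766040000 / 17332693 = 274.97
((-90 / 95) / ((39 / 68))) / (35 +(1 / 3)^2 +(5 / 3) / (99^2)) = -11996424 / 254997119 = -0.05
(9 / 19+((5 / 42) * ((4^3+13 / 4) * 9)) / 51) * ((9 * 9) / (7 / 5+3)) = 13819815 / 397936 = 34.73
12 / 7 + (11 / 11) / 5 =67 / 35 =1.91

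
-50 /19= -2.63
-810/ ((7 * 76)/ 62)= -12555/ 133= -94.40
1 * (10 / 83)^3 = 0.00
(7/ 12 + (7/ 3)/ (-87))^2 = 337561/ 1089936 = 0.31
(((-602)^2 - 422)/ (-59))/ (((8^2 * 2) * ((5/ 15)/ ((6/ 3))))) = -542973/ 1888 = -287.59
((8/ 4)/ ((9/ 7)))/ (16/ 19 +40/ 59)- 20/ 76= 110753/ 145692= 0.76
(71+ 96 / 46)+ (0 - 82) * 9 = -15293 / 23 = -664.91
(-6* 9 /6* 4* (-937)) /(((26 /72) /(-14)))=-17000928 /13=-1307763.69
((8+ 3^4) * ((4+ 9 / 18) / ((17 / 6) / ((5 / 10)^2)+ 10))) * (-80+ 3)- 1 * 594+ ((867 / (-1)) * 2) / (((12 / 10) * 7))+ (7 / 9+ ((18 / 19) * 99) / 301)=-14790007465 / 6588288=-2244.89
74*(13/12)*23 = 11063/6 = 1843.83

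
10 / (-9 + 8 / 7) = -14 / 11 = -1.27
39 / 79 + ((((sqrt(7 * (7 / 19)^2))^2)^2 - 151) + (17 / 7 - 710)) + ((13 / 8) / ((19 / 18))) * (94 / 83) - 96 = -951.43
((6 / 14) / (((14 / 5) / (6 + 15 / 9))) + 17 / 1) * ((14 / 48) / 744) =1781 / 249984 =0.01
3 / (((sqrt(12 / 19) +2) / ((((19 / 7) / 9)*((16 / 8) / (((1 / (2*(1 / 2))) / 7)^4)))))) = 123823 / 48 - 6517*sqrt(57) / 48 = 1554.60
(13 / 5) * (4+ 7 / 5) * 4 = 1404 / 25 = 56.16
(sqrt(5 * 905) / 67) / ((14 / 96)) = 240 * sqrt(181) / 469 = 6.88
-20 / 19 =-1.05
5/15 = 1/3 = 0.33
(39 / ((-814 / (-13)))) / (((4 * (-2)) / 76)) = -9633 / 1628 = -5.92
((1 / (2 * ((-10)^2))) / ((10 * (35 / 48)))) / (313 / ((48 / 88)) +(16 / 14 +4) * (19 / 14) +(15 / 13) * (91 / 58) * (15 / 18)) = 7308 / 6206091875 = 0.00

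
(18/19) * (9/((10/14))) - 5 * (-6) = 3984/95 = 41.94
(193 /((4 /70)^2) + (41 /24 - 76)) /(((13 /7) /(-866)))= -4294220777 /156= -27527056.26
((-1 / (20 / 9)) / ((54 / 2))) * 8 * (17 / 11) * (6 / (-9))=68 / 495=0.14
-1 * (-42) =42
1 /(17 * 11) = 1 /187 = 0.01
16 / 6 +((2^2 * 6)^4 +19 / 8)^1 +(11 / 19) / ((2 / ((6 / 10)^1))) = 756461171 / 2280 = 331781.22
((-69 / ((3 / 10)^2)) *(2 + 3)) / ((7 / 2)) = -23000 / 21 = -1095.24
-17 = -17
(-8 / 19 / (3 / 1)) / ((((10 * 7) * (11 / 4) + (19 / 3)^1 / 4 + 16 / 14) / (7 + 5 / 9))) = -15232 / 2804229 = -0.01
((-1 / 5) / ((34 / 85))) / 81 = -1 / 162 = -0.01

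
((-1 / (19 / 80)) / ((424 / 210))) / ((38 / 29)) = -30450 / 19133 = -1.59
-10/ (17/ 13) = -130/ 17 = -7.65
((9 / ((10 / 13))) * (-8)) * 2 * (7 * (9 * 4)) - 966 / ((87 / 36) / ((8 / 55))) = -75335904 / 1595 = -47232.54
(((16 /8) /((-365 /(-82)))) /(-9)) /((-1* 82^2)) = 1 /134685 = 0.00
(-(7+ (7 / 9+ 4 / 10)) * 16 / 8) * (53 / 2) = -19504 / 45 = -433.42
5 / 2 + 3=11 / 2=5.50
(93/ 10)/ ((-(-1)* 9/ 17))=527/ 30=17.57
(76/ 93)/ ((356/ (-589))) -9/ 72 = -3155/ 2136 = -1.48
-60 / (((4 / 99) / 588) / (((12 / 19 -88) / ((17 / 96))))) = 139149964800 / 323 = 430804844.58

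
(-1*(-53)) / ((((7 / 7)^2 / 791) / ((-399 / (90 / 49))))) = -273212191 / 30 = -9107073.03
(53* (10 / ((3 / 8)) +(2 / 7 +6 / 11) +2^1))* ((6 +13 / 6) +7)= 2347423 / 99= 23711.34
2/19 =0.11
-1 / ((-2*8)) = 1 / 16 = 0.06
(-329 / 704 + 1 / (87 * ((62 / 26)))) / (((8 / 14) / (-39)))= 79912651 / 2531584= 31.57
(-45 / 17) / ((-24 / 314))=2355 / 68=34.63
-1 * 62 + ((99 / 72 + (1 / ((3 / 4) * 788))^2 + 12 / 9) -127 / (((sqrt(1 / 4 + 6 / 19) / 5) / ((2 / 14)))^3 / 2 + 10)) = -183453296825986200547 / 2546720547740645112 + 71178674000 * sqrt(817) / 2734246080957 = -71.29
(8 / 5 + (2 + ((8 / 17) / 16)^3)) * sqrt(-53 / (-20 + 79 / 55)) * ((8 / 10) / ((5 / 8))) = 2829908 * sqrt(2976215) / 627021625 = 7.79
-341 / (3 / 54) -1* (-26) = -6112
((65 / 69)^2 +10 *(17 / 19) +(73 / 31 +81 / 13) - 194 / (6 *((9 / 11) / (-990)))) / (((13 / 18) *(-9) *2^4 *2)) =-188.18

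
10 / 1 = 10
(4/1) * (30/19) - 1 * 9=-51/19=-2.68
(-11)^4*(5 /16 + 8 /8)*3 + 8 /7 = 6456809 /112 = 57650.08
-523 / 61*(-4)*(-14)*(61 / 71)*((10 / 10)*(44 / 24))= -161084 / 213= -756.26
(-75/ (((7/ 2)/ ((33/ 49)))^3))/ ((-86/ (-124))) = -1336856400/ 1735205101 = -0.77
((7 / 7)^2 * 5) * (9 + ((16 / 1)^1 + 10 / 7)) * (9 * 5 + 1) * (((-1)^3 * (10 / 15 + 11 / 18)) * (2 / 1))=-978650 / 63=-15534.13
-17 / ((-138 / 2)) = 17 / 69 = 0.25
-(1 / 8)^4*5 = -5 / 4096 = -0.00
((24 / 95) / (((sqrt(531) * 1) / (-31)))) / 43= -248 * sqrt(59) / 241015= -0.01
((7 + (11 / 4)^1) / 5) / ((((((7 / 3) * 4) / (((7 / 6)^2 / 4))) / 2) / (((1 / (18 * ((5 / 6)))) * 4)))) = 91 / 2400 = 0.04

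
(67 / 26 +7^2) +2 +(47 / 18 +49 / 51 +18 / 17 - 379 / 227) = 25527094 / 451503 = 56.54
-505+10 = -495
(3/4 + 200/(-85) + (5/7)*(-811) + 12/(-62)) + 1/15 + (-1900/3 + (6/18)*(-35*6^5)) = -20348748779/221340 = -91934.35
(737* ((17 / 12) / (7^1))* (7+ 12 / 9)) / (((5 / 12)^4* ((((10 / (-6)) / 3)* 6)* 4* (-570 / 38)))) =902088 / 4375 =206.19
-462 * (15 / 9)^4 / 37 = -96250 / 999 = -96.35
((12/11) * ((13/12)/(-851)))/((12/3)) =-13/37444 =-0.00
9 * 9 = 81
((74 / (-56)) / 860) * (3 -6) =0.00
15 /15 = 1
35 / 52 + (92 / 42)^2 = 125467 / 22932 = 5.47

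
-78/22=-39/11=-3.55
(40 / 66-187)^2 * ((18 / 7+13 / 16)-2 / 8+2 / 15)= 18879565699 / 166320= 113513.50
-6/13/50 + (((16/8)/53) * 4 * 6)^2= 740373/912925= 0.81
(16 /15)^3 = 4096 /3375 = 1.21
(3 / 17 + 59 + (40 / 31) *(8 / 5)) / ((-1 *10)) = -16137 / 2635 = -6.12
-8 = -8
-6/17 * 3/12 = -3/34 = -0.09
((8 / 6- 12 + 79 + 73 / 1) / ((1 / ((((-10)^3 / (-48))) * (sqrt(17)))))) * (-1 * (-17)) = 450500 * sqrt(17) / 9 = 206384.34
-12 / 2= -6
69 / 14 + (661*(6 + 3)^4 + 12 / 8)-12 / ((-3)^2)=91073348 / 21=4336826.10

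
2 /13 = 0.15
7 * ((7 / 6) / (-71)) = -0.12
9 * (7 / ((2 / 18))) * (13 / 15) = 2457 / 5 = 491.40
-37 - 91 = -128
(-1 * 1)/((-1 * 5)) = 1/5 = 0.20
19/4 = 4.75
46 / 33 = 1.39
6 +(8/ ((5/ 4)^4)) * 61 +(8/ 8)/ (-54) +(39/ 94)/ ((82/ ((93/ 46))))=1231828132933/ 5983335000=205.88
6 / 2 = 3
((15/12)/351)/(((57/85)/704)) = 74800/20007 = 3.74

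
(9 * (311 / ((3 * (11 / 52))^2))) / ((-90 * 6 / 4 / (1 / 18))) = -420472 / 147015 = -2.86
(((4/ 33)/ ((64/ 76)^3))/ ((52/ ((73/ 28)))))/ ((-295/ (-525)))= 0.02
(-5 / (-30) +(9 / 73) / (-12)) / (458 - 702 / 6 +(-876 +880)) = 137 / 302220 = 0.00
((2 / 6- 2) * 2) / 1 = -3.33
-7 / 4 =-1.75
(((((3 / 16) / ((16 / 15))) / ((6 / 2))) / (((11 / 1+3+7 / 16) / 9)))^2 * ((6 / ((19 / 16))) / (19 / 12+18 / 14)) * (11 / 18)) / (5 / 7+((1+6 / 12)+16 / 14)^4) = 308700 / 10642415641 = 0.00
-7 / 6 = -1.17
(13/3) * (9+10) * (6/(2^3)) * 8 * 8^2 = 31616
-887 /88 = -10.08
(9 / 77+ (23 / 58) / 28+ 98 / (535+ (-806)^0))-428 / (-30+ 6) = 65160551 / 3590664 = 18.15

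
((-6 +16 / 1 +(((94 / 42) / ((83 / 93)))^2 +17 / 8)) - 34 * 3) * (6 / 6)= -225723567 / 2700488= -83.59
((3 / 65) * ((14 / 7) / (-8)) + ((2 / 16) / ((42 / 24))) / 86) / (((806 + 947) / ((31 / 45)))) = -12989 / 3086770050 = -0.00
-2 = -2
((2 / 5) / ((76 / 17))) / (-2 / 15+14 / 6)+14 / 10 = 3011 / 2090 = 1.44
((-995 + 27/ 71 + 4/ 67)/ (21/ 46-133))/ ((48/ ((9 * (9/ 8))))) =1469013381/ 928109728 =1.58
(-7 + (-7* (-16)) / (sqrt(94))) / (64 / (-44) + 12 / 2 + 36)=-77 / 446 + 308* sqrt(94) / 10481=0.11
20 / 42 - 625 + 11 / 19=-248954 / 399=-623.94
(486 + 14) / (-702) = -250 / 351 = -0.71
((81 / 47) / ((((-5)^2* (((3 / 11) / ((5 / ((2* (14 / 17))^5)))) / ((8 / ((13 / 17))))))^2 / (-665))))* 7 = -12055036710520984851 / 3751101590978560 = -3213.73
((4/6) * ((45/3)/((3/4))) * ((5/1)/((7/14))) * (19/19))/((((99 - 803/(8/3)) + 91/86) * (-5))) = 27520/207501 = 0.13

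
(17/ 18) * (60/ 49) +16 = 2522/ 147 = 17.16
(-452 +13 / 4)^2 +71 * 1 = 3223161 / 16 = 201447.56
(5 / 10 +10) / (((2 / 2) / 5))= 105 / 2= 52.50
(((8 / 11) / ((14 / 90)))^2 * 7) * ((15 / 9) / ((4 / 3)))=162000 / 847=191.26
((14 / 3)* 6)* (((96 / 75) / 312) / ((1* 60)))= 28 / 14625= 0.00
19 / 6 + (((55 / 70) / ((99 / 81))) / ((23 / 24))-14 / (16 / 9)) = -15601 / 3864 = -4.04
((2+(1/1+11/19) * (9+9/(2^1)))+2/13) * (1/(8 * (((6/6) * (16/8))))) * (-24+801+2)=237677/208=1142.68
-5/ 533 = -0.01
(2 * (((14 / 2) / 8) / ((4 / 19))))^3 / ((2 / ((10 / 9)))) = 11763185 / 36864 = 319.10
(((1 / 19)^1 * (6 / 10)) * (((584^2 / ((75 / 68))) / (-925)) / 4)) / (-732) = 1449488 / 402028125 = 0.00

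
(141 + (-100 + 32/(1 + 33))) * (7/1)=4991/17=293.59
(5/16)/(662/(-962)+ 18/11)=26455/80272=0.33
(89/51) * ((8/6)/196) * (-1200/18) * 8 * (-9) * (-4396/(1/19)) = -1699116800/357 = -4759430.81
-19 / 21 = -0.90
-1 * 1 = -1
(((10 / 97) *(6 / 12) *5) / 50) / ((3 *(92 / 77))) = 77 / 53544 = 0.00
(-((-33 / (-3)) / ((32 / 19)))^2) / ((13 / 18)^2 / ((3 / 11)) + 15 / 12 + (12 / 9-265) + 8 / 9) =10614483 / 64600576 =0.16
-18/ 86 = -9/ 43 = -0.21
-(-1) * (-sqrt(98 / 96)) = -7 * sqrt(3) / 12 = -1.01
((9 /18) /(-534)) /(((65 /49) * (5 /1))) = -49 /347100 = -0.00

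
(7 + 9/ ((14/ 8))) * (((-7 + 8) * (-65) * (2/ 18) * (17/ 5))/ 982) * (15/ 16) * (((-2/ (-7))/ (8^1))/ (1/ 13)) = -1221025/ 9238656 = -0.13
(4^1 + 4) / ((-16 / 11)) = -11 / 2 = -5.50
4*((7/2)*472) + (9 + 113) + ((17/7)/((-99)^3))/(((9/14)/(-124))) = 58771014646/8732691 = 6730.00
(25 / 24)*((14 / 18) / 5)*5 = 175 / 216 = 0.81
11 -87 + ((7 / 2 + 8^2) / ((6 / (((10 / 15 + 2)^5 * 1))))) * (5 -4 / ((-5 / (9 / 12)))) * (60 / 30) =456700 / 27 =16914.81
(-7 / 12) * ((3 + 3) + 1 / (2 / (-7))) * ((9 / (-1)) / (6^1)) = 35 / 16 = 2.19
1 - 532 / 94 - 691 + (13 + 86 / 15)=-477233 / 705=-676.93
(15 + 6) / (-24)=-7 / 8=-0.88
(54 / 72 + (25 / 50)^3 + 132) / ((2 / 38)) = 20197 / 8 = 2524.62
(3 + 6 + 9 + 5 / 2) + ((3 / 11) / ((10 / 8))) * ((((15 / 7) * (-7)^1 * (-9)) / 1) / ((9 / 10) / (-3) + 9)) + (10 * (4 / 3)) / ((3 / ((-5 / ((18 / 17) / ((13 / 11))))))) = -47441 / 51678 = -0.92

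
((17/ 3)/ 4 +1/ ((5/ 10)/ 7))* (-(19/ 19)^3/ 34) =-185/ 408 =-0.45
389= 389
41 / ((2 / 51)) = 2091 / 2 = 1045.50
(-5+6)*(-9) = -9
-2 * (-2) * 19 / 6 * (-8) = -101.33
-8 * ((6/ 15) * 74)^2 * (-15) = 525696/ 5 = 105139.20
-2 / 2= -1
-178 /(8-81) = 178 /73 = 2.44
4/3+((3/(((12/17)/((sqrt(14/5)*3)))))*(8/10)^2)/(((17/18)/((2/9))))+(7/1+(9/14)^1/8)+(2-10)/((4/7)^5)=-330331/2688+48*sqrt(70)/125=-119.68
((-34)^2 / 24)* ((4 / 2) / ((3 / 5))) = 1445 / 9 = 160.56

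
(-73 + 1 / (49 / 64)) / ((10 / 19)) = -136.22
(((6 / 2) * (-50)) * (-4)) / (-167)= -600 / 167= -3.59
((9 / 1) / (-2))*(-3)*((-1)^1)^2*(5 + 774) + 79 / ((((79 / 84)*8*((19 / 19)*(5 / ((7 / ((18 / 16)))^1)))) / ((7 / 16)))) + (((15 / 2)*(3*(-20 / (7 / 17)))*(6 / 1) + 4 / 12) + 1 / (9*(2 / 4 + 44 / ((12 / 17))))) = 627882847 / 158340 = 3965.41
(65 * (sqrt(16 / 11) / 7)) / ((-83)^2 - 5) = 65 * sqrt(11) / 132517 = 0.00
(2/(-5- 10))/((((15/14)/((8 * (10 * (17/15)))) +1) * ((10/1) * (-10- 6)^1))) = 238/288975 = 0.00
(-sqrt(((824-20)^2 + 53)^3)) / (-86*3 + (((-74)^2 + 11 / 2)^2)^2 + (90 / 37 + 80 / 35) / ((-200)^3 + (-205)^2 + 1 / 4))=-85276624030230864*sqrt(646469) / 119091281526824578748220545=-0.00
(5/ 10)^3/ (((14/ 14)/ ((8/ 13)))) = 1/ 13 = 0.08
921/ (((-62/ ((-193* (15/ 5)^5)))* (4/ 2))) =43193979/ 124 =348338.54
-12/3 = -4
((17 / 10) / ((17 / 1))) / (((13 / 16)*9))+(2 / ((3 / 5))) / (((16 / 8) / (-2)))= -1942 / 585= -3.32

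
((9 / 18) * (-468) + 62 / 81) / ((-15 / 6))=37784 / 405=93.29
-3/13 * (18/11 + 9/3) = -153/143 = -1.07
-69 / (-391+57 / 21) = 161 / 906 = 0.18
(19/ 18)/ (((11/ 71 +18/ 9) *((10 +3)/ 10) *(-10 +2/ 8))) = -26980/ 698139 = -0.04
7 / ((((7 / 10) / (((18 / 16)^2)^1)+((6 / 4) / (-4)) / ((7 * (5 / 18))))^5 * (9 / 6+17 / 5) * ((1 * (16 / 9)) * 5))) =9644278287514752 / 364007458703857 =26.49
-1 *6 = -6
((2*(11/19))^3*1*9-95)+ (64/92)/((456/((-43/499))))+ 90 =2118749401/236162229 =8.97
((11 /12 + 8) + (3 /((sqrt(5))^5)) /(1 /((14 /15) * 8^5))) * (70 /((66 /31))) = 116095 /396 + 99549184 * sqrt(5) /4125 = 54256.50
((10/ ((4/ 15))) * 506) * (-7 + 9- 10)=-151800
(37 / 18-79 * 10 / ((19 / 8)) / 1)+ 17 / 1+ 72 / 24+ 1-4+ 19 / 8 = -425723 / 1368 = -311.20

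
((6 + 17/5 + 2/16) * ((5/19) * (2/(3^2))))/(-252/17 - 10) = -2159/96216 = -0.02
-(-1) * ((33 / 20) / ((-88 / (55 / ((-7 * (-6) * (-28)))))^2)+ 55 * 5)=32453836855 / 118013952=275.00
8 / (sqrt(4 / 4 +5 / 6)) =8 * sqrt(66) / 11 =5.91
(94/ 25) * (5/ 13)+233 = 15239/ 65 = 234.45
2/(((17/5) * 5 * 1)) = 2/17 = 0.12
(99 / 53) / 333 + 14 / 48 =13991 / 47064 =0.30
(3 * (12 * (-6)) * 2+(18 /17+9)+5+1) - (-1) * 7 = -6952 /17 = -408.94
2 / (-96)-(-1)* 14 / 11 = 661 / 528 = 1.25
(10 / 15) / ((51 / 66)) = 44 / 51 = 0.86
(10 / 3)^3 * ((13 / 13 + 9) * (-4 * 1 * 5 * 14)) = -2800000 / 27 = -103703.70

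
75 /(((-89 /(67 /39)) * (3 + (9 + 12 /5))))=-8375 /83304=-0.10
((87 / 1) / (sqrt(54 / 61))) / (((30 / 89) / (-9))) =-2581 *sqrt(366) / 20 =-2468.87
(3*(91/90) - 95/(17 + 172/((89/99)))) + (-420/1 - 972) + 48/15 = -771058643/556230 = -1386.22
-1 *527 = -527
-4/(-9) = 4/9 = 0.44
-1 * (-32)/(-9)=-32/9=-3.56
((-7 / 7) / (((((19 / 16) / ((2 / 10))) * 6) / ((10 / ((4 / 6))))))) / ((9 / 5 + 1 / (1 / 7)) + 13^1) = -40 / 2071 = -0.02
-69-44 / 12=-218 / 3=-72.67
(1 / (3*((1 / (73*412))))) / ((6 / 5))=75190 / 9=8354.44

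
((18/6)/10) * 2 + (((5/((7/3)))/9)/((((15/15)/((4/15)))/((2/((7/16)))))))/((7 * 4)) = 9421/15435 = 0.61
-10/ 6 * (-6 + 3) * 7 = 35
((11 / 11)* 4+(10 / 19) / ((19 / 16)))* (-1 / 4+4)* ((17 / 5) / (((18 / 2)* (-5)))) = -6817 / 5415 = -1.26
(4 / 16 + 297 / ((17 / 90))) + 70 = 111697 / 68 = 1642.60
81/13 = 6.23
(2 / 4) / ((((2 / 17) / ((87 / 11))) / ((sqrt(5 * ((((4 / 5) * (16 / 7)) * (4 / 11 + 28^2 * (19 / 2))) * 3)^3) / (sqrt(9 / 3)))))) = 93064264704 * sqrt(1577191) / 326095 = 358410690.91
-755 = -755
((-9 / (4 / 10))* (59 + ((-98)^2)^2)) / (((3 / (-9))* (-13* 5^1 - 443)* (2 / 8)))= -12451978125 / 254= -49023535.93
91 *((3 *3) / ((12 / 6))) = 409.50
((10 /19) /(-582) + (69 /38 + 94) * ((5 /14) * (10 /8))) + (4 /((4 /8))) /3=9379681 /206416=45.44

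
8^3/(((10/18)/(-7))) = -32256/5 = -6451.20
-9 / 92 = -0.10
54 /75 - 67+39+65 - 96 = -1457 /25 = -58.28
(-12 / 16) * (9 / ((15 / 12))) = -5.40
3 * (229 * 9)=6183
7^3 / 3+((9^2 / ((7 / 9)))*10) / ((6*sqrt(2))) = 343 / 3+1215*sqrt(2) / 14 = 237.07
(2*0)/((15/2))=0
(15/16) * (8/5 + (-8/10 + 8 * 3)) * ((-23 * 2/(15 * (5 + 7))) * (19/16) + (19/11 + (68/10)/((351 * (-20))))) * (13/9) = 136240133/2851200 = 47.78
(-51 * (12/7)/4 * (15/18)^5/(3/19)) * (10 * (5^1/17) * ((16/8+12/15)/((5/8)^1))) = -59375/81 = -733.02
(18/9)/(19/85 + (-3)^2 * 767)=85/293387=0.00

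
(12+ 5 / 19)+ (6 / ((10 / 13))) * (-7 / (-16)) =23827 / 1520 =15.68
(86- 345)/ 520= -259/ 520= -0.50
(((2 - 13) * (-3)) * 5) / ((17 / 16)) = 2640 / 17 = 155.29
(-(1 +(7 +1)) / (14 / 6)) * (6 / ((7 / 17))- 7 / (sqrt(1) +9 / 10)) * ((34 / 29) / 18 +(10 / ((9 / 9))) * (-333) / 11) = 3774688392 / 296989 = 12709.86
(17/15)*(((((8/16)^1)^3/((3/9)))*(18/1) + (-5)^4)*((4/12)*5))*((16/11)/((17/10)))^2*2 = 32345600/18513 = 1747.18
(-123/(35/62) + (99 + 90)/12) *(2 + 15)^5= -40180533243/140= -287003808.88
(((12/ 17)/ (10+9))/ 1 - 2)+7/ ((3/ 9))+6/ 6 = 20.04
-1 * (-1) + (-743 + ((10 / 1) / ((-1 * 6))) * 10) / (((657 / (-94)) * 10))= 116968 / 9855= 11.87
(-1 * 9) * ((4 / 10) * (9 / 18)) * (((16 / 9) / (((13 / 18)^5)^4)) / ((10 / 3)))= -305957669193505876186497024 / 475124094372019985970025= -643.95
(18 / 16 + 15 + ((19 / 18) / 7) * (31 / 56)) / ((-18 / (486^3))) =-20259770949 / 196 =-103366178.31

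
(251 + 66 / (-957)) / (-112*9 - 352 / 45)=-327465 / 1325648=-0.25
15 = 15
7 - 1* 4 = 3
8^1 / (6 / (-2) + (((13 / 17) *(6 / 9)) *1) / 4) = -816 / 293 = -2.78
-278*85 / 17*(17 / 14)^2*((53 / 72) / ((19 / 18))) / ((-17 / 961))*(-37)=-22265615615 / 7448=-2989475.78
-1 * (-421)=421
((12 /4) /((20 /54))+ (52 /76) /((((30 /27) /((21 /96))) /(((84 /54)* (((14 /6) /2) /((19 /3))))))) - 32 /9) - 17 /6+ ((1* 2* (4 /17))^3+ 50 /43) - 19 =-3510596912399 /219641757120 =-15.98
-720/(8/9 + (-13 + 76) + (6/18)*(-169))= -1620/17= -95.29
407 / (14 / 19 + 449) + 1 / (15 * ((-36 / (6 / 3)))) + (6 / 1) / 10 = 692731 / 461430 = 1.50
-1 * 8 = -8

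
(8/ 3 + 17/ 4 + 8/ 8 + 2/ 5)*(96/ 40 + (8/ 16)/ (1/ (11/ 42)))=530437/ 25200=21.05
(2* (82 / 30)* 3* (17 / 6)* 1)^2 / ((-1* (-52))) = 485809 / 11700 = 41.52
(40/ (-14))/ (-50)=2/ 35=0.06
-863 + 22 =-841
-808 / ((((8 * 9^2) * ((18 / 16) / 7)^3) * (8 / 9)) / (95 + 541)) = -470036224 / 2187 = -214922.83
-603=-603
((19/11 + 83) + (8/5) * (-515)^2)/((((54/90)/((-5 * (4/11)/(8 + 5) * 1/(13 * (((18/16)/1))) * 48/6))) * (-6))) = 14940454400/1656369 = 9020.00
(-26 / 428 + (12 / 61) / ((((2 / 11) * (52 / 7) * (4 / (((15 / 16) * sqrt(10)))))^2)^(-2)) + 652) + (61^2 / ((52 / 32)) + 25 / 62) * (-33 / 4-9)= -12124852462607057315216297 / 312072382592845875000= -38852.69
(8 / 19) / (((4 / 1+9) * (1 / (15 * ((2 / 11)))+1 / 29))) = 6960 / 86203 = 0.08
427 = 427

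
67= 67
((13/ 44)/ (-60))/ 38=-13/ 100320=-0.00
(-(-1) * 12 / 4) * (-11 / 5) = -33 / 5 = -6.60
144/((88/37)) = 666/11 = 60.55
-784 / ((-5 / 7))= 5488 / 5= 1097.60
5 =5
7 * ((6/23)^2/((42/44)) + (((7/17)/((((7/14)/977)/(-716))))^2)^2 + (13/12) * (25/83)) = 33927787339866177908588451202277107/44005878564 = 770983069694274174032337.60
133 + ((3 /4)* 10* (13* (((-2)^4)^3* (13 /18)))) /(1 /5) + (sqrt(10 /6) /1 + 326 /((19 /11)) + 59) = sqrt(15) /3 + 82223302 /57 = 1442515.36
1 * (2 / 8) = 1 / 4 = 0.25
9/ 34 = 0.26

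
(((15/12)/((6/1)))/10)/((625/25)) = 1/1200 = 0.00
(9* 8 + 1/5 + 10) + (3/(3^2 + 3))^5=420869/5120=82.20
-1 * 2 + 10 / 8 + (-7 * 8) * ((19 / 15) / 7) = -653 / 60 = -10.88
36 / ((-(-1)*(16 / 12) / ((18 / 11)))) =486 / 11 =44.18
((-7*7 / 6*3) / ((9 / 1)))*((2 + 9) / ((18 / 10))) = -2695 / 162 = -16.64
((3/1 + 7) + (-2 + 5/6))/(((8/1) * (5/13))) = 2.87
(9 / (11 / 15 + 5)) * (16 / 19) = 1080 / 817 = 1.32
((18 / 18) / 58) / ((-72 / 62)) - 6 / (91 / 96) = -6.34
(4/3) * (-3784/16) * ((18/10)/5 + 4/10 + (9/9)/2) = -9933/25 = -397.32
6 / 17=0.35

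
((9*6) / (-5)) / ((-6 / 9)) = 81 / 5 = 16.20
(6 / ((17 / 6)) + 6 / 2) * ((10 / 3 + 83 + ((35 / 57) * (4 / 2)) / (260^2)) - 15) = 797098843 / 2183480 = 365.06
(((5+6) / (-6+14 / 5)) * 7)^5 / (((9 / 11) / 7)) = -651319937778125 / 9437184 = -69016344.05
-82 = -82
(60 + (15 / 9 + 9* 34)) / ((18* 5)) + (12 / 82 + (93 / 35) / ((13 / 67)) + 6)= 23.93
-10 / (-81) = 10 / 81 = 0.12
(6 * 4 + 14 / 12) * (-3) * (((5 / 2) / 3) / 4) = -755 / 48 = -15.73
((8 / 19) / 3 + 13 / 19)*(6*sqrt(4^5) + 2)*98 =893564 / 57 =15676.56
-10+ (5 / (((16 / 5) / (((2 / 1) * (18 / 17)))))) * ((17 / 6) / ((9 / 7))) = -2.71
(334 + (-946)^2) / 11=895250 / 11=81386.36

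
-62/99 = -0.63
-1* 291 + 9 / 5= -1446 / 5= -289.20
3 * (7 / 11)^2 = 147 / 121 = 1.21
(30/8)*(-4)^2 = 60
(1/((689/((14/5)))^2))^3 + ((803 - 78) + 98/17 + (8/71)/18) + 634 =24782488406102178479559396443/18158716026068313477234375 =1364.77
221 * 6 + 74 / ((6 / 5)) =4163 / 3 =1387.67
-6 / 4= -3 / 2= -1.50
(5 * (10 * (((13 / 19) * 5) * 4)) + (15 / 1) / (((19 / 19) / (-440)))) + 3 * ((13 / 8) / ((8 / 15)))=-7182485 / 1216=-5906.65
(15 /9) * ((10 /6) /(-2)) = -25 /18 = -1.39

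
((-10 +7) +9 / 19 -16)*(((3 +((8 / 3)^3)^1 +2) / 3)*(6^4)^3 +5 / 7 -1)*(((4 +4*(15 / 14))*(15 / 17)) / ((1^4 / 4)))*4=-596367825856788480 / 15827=-37680408533315.76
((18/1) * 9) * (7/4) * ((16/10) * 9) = 20412/5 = 4082.40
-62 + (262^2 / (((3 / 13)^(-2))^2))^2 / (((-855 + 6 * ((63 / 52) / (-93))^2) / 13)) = -29250036982201310 / 45828952296049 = -638.24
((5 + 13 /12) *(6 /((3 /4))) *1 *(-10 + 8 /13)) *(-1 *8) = 142496 /39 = 3653.74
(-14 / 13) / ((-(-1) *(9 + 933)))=-7 / 6123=-0.00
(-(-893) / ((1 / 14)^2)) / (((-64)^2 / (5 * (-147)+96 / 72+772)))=5032055 / 3072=1638.04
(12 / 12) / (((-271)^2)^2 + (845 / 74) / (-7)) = 518 / 2793874688313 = 0.00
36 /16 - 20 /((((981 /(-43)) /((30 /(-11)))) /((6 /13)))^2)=2127423121 /971818276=2.19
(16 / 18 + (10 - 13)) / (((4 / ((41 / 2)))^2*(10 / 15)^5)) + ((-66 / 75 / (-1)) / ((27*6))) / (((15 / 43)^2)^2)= -88327638016697 / 209952000000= -420.70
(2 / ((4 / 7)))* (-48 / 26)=-6.46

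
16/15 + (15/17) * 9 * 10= 20522/255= 80.48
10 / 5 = 2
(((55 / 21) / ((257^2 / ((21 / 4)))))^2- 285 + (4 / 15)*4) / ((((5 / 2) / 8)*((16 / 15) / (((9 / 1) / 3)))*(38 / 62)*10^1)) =-1455088685016543 / 3489976320800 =-416.93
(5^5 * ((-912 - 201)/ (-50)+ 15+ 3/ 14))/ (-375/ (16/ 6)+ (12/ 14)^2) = -15302000/ 18279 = -837.14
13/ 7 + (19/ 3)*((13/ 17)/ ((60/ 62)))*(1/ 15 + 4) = 3567889/ 160650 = 22.21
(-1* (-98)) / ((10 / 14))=686 / 5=137.20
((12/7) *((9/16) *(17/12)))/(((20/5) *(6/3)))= 153/896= 0.17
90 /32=45 /16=2.81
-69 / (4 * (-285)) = 23 / 380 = 0.06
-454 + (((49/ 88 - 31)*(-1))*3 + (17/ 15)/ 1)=-477229/ 1320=-361.54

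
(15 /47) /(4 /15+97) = 225 /68573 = 0.00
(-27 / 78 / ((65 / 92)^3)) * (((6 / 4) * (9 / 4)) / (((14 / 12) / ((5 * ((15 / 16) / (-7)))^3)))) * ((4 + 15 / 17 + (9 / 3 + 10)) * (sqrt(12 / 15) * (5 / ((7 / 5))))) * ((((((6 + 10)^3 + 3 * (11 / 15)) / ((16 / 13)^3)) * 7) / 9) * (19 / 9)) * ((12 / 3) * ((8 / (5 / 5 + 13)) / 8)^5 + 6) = 1054733.10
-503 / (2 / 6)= -1509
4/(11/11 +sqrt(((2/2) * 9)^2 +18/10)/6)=-40/13 +4 * sqrt(230)/13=1.59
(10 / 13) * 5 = 50 / 13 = 3.85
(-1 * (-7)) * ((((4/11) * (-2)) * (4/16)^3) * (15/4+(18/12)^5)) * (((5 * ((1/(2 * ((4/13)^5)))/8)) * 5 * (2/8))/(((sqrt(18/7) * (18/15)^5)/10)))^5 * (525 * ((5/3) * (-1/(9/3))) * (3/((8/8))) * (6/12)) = 211874572531368693224223836786931087772245518863201141357421875 * sqrt(14)/356349292791741742408827428652584396551008288768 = 2224676954374858.92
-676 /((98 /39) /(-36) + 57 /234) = -237276 /61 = -3889.77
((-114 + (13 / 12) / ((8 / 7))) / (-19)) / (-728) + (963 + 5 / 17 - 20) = 21293570891 / 22573824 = 943.29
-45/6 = -15/2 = -7.50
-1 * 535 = -535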